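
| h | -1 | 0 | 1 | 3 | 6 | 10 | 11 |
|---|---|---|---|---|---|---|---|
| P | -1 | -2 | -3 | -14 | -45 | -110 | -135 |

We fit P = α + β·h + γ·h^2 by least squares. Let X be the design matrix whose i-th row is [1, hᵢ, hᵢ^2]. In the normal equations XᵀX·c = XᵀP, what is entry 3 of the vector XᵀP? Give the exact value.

-29085

Entry 3 ↔ basis h^2, so (XᵀP)_{3} = Σᵢ (h^2)·Pᵢ = (1)·(-1) + (0)·(-2) + (1)·(-3) + (9)·(-14) + (36)·(-45) + (100)·(-110) + (121)·(-135) = -29085.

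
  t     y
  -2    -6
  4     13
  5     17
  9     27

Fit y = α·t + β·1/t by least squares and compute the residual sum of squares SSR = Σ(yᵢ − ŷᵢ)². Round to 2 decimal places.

SSR = 3.27

Compute the Gram sums: Σt·t = 126, Σt·1/t = 4, Σ1/t·1/t = 11821/32400.
Moment sums: Σt·y = 392, Σ1/t·y = 253/20.
Eliminating β: (11821/32400)·(row 1) − 4·(row 2) gives (53947/1800)·α = (11821/32400)·392 − 4·(253/20) = 374299/4050, so α = 1497196/485523.
Then β = ((253/20) − 4·(1497196/485523))/(11821/32400) = 46620/53947.
Residuals: 291044/485523, 218120/485523, 683995/485523, -45807/53947; SSR = 1586110/485523.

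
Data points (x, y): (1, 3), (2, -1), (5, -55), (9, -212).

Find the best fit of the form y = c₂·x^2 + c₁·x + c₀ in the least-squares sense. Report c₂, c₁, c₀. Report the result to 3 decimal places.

Entries of AᵀA: Σx^2·x^2 = 7203, Σx^2·x = 863, Σx^2 = 111, Σx·x = 111, Σx = 17, Σ1 = 4.
For Aᵀy: Σx^2·y = -18548, Σx·y = -2182, Σy = -265.
Solving the 3×3 system (Gaussian elimination) gives c₂ = -4143/1336, c₁ = 27157/6680, c₀ = 8437/3340.

c₂ = -3.101, c₁ = 4.065, c₀ = 2.526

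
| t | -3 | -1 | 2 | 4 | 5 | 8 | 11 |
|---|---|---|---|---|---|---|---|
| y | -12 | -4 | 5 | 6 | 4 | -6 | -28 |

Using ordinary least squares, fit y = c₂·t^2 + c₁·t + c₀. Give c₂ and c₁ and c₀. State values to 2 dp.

AᵀA·[c₂, c₁, c₀]ᵀ = Aᵀy reads: 19716·c₂ + 2012·c₁ + 240·c₀ = -3668;  2012·c₂ + 240·c₁ + 26·c₀ = -262;  240·c₂ + 26·c₁ + 7·c₀ = -35.
(Σt^2·t^2 = 19716, Σt^2·t = 2012, Σt^2 = 240, Σt·t = 240, Σt = 26, Σ1 = 7, Σt^2·y = -3668, Σt·y = -262, Σy = -35.)
Solving the 3×3 system (Gaussian elimination) gives c₂ = -45077/85738, c₁ = 273269/85738, c₀ = 50904/42869.

c₂ = -0.53, c₁ = 3.19, c₀ = 1.19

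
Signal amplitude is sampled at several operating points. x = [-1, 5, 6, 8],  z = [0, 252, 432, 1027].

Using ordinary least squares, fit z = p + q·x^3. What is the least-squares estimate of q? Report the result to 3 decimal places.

q = 2.002

With design matrix A, AᵀA = [[4, 852]; [852, 324426]] and Aᵀz = [1711, 650636]ᵀ.
Eliminating q: 324426·(row 1) − 852·(row 2) gives 571800·p = 324426·1711 − 852·650636 = 751014, so p = 125169/95300.
Then q = (650636 − 852·(125169/95300))/324426 = 286193/142950.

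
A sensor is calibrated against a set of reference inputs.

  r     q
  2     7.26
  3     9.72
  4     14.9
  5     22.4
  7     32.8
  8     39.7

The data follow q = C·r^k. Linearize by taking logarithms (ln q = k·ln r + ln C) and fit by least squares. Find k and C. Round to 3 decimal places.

With ln qᵢ as the transformed response and ln rᵢ as the regressor:
AᵀA = [[14.3101, 8.8128]; [8.8128, 6]], rhs = [27.0685, 17.2388]ᵀ  (here Σln r = 8.8128, Σ(ln r)² = 14.3101, Σln q = 17.2388, Σln r·ln q = 27.0685).
Δ = 14.3101·6 − (8.8128)² = 8.1947; k = (27.0685·6 − 8.8128·17.2388)/8.1947 = 1.27988, ln C = (14.3101·17.2388 − 8.8128·27.0685)/8.1947 = 0.99322, so C = exp(0.99322) = 2.69993.

k = 1.280, C = 2.700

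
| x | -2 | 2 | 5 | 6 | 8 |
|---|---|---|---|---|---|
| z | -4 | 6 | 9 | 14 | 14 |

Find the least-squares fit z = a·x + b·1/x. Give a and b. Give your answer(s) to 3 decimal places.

From the data, Σx·x = 133, Σx·1/x = 5, Σ1/x·1/x = 8401/14400.
For Mᵀz: Σx·z = 261, Σ1/x·z = 653/60.
So MᵀM·[a, b]ᵀ = Mᵀz: [[133, 5]; [5, 8401/14400]]·[a, b]ᵀ = [261, 653/60]ᵀ.
Eliminating b: (8401/14400)·(row 1) − 5·(row 2) gives (757333/14400)·a = (8401/14400)·261 − 5·(653/60) = 469687/4800, so a = 1409061/757333.
Then b = ((653/60) − 5·(1409061/757333))/(8401/14400) = 2051760/757333.

a = 1.861, b = 2.709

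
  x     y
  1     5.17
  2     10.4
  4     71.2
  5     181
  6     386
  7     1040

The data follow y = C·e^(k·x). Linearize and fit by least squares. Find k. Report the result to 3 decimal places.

Let Y = ln y. Fitting Y = k·x + ln C by least squares:
AᵀA = [[131.0000, 25.0000]; [25.0000, 6]], rhs = [133.7448, 26.3515]ᵀ  (here Σx = 25.0000, Σ(x)² = 131.0000, Σln y = 26.3515, Σx·ln y = 133.7448).
Slope k = (n·Σx·ln y − Σx·Σln y)/(n·Σ(x)² − (Σx)²) = (6·133.7448 − 25.0000·26.3515)/161.0000 = 0.89243; ln C = (Σln y − k·Σx)/n = 0.67344.

k = 0.892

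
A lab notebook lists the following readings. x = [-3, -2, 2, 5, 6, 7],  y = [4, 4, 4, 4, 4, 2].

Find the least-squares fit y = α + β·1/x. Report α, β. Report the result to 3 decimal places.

Entries of AᵀA: Σ1 = 6, Σ1/x = 37/210, Σ1/x·1/x = 30839/44100.
And Σy = 22, Σ1/x·y = 44/105.
So AᵀA·[α, β]ᵀ = Aᵀy: [[6, 37/210]; [37/210, 30839/44100]]·[α, β]ᵀ = [22, 44/105]ᵀ.
Eliminating β: (30839/44100)·(row 1) − (37/210)·(row 2) gives (36733/8820)·α = (30839/44100)·22 − (37/210)·(44/105) = 337601/22050, so α = 675202/183665.
Then β = ((44/105) − (37/210)·(675202/183665))/(30839/44100) = -12012/36733.

α = 3.676, β = -0.327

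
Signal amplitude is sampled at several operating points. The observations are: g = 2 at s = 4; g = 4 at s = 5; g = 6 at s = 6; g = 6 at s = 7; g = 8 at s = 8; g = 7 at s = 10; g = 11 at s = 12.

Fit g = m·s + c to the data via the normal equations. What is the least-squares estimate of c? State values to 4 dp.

c = -0.7425

Normal-equation sums: Σs·s = 434, Σs = 52, Σ1 = 7.
Right-hand side: Σs·g = 372, Σg = 44.
So AᵀA·[m, c]ᵀ = Aᵀg: [[434, 52]; [52, 7]]·[m, c]ᵀ = [372, 44]ᵀ.
Eliminating c: 7·(row 1) − 52·(row 2) gives 334·m = 7·372 − 52·44 = 316, so m = 158/167.
Then c = (44 − 52·(158/167))/7 = -124/167.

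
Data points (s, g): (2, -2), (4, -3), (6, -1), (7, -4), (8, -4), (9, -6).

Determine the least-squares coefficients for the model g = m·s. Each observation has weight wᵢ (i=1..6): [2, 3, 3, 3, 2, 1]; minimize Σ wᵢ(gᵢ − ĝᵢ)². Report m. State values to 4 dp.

Normal-equation sums: Σwᵢ·s·s = 520.
Moment sums: Σwᵢ·s·g = -264.
Normal equations: [[520]]·[m]ᵀ = [-264]ᵀ.
m = (-264)/520 = -0.507692.

m = -0.5077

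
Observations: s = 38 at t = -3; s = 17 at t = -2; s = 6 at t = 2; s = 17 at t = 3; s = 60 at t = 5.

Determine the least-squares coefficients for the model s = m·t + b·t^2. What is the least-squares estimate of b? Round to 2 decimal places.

b = 3.04

Forming AᵀA = [[51, 125]; [125, 819]] and Aᵀs = [215, 2087]ᵀ gives AᵀA·[m, b]ᵀ = Aᵀs.
Determinant 51·819 − 125² = 26144.
m = (215·819 − 125·2087)/26144 = -42395/13072; b = (51·2087 − 125·215)/26144 = 39781/13072.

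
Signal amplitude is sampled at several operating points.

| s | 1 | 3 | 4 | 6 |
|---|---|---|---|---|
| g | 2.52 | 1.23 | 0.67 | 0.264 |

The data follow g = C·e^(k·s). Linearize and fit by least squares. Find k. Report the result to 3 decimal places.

k = -0.457

Let Y = ln g. Fitting Y = k·s + ln C by least squares:
AᵀA = [[62.0000, 14.0000]; [14.0000, 4]], rhs = [-8.0474, -0.6010]ᵀ  (here Σs = 14.0000, Σ(s)² = 62.0000, Σln g = -0.6010, Σs·ln g = -8.0474).
Solving (det = 52.0000): k = -0.45722, ln C = 1.45003.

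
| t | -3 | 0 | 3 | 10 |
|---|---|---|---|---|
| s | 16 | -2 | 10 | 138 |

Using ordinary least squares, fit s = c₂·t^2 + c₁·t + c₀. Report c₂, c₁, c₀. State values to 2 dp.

c₂ = 1.50, c₁ = -1.05, c₀ = -1.01

MᵀM·[c₂, c₁, c₀]ᵀ = Mᵀs reads: 10162·c₂ + 1000·c₁ + 118·c₀ = 14034;  1000·c₂ + 118·c₁ + 10·c₀ = 1362;  118·c₂ + 10·c₁ + 4·c₀ = 162.
(Σt^2·t^2 = 10162, Σt^2·t = 1000, Σt^2 = 118, Σt·t = 118, Σt = 10, Σ1 = 4, Σt^2·s = 14034, Σt·s = 1362, Σs = 162.)
Inverting the 3×3 Gram matrix, [c₂, c₁, c₀]ᵀ = [3445/2302, -2427/2302, -2329/2302]ᵀ.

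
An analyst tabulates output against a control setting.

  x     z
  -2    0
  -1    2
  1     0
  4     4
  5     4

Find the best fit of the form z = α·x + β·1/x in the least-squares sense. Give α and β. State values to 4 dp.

α = 0.9464, β = -2.0966

From the data, Σx·x = 47, Σx·1/x = 5, Σ1/x·1/x = 941/400.
Right-hand side: Σx·z = 34, Σ1/x·z = -1/5.
Δ = 47·(941/400) − 5² = 34227/400.
α = (34·(941/400) − 5·(-1/5))/(34227/400) = 10798/11409; β = (47·(-1/5) − 5·34)/(34227/400) = -23920/11409.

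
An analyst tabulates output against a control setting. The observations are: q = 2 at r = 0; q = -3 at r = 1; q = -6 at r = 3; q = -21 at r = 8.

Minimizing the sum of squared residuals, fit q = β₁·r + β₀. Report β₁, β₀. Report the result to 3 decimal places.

Setting ∂/∂β₁ … = 0 gives: 74·β₁ + 12·β₀ = -189;  12·β₁ + 4·β₀ = -28.
(Σr·r = 74, Σr = 12, Σ1 = 4, Σr·q = -189, Σq = -28.)
det = 74·4 − 12² = 152.
β₁ = ((-189)·4 − 12·(-28))/152 = -105/38; β₀ = (74·(-28) − 12·(-189))/152 = 49/38.

β₁ = -2.763, β₀ = 1.289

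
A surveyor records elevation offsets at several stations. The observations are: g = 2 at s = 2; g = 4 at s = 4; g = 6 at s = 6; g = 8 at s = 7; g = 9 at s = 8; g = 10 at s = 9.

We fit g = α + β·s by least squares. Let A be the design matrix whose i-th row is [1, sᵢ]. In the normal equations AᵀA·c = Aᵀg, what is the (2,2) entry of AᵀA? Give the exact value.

250

Row 2 ↔ basis s, column 2 ↔ basis s, so (AᵀA)_{2,2} = Σᵢ (s)·(s) = (2)·(2) + (4)·(4) + (6)·(6) + (7)·(7) + (8)·(8) + (9)·(9) = 250.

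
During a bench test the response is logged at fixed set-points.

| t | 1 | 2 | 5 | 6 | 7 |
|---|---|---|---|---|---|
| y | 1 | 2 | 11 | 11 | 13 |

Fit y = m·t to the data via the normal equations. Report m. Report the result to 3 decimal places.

With design matrix X, XᵀX = [[115]] and Xᵀy = [217]ᵀ.
Hence m = 217 / 115 ≈ 1.88696.

m = 1.887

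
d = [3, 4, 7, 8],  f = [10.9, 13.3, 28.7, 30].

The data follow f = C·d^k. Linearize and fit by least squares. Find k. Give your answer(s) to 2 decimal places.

k = 1.12

Let Y = ln f. Fitting Y = k·ln d + ln C by least squares:
Σln d = 6.5103, Σ(ln d)² = 11.2394, Σln f = 11.7346, Σln d·ln f = 19.8165.
Normal system: [[11.2394, 6.5103]; [6.5103, 4]]·[k, ln C]ᵀ = [19.8165, 11.7346]ᵀ.
Solving (det = 2.5742): k = 1.11522, ln C = 1.11857.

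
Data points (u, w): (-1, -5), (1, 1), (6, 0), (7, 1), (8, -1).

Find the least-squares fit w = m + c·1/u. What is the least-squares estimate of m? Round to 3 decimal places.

From the data, Σ1 = 5, Σ1/u = 73/168, Σ1/u·1/u = 58249/28224.
Moment sums: Σw = -4, Σ1/u·w = 337/56.
So XᵀX·[m, c]ᵀ = Xᵀw: [[5, 73/168]; [73/168, 58249/28224]]·[m, c]ᵀ = [-4, 337/56]ᵀ.
Determinant 5·(58249/28224) − (73/168)² = 71479/7056.
m = ((-4)·(58249/28224) − (73/168)·(337/56))/(71479/7056) = -306799/285916; c = (5·(337/56) − (73/168)·(-4))/(71479/7056) = 224574/71479.

m = -1.073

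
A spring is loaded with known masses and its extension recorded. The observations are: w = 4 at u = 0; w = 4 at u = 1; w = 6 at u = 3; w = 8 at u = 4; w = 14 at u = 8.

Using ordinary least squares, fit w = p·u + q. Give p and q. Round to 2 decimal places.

Setting ∂/∂p … = 0 gives: 90·p + 16·q = 166;  16·p + 5·q = 36.
(Σu·u = 90, Σu = 16, Σ1 = 5, Σu·w = 166, Σw = 36.)
Determinant 90·5 − 16² = 194.
p = (166·5 − 16·36)/194 = 127/97; q = (90·36 − 16·166)/194 = 292/97.

p = 1.31, q = 3.01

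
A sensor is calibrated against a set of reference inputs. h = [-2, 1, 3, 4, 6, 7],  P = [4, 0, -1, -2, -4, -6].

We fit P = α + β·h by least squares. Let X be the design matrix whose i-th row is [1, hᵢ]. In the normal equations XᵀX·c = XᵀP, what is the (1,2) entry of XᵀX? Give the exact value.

19

Row 1 ↔ basis 1, column 2 ↔ basis h, so (XᵀX)_{1,2} = Σᵢ h = (1)·(-2) + (1)·(1) + (1)·(3) + (1)·(4) + (1)·(6) + (1)·(7) = 19.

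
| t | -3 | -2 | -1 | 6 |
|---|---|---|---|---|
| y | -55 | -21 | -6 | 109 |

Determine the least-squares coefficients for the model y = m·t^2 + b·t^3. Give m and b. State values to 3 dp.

m = -3.091, b = 1.020

The normal system XᵀX·[m, b]ᵀ = Xᵀy is [[1394, 7500]; [7500, 47450]]·[m, b]ᵀ = [3339, 25203]ᵀ.
det = 1394·47450 − 7500² = 9895300.
m = (3339·47450 − 7500·25203)/9895300 = -611739/197906; b = (1394·25203 − 7500·3339)/9895300 = 5045241/4947650.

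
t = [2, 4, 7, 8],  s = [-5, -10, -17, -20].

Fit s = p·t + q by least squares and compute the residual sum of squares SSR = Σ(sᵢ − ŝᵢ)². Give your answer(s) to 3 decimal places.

SSR = 0.154

Forming AᵀA = [[133, 21]; [21, 4]] and Aᵀs = [-329, -52]ᵀ gives AᵀA·[p, q]ᵀ = Aᵀs.
det = 133·4 − 21² = 91.
p = ((-329)·4 − 21·(-52))/91 = -32/13; q = (133·(-52) − 21·(-329))/91 = -1/13.
Residuals: 0, -1/13, 4/13, -3/13; SSR = 2/13.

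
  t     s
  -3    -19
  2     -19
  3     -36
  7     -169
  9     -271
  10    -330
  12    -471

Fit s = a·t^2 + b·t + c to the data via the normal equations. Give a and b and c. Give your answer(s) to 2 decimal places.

a = -3.02, b = -2.84, c = -0.53

Forming XᵀX = [[39876, 3808, 396]; [3808, 396, 40]; [396, 40, 7]] and Xᵀs = [-131627, -12663, -1315]ᵀ gives XᵀX·[a, b, c]ᵀ = Xᵀs.
Solving the 3×3 system (Gaussian elimination) gives a = -2847899/941732, b = -2677549/941732, c = -125272/235433.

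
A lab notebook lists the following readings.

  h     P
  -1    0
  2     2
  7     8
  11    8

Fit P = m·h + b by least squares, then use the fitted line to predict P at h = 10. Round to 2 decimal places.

Forming XᵀX = [[175, 19]; [19, 4]] and XᵀP = [148, 18]ᵀ gives XᵀX·[m, b]ᵀ = XᵀP.
Δ = 175·4 − 19² = 339.
m = (148·4 − 19·18)/339 = 250/339; b = (175·18 − 19·148)/339 = 338/339.
At h = 10: P̂ = (250/339)·(10) + (338/339)·(1) = 946/113.

P̂ = 8.37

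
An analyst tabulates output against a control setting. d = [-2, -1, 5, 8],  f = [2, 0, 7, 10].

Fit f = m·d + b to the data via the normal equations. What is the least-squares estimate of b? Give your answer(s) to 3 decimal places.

Normal-equation sums: Σd·d = 94, Σd = 10, Σ1 = 4.
For Aᵀf: Σd·f = 111, Σf = 19.
AᵀA·[m, b]ᵀ = Aᵀf becomes [[94, 10]; [10, 4]]·[m, b]ᵀ = [111, 19]ᵀ.
det = 94·4 − 10² = 276.
m = (111·4 − 10·19)/276 = 127/138; b = (94·19 − 10·111)/276 = 169/69.

b = 2.449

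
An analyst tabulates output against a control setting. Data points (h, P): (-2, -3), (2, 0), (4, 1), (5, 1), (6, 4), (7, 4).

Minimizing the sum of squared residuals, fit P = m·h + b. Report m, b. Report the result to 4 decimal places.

m = 0.7750, b = -1.6750

Setting ∂/∂m … = 0 gives: 134·m + 22·b = 67;  22·m + 6·b = 7.
Determinant 134·6 − 22² = 320.
m = (67·6 − 22·7)/320 = 31/40; b = (134·7 − 22·67)/320 = -67/40.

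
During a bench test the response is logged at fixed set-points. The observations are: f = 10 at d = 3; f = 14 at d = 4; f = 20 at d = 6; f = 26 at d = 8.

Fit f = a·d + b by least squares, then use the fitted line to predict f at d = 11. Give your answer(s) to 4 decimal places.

Setting ∂/∂a … = 0 gives: 125·a + 21·b = 414;  21·a + 4·b = 70.
(Σd·d = 125, Σd = 21, Σ1 = 4, Σd·f = 414, Σf = 70.)
Eliminating b: 4·(row 1) − 21·(row 2) gives 59·a = 4·414 − 21·70 = 186, so a = 186/59.
Then b = (70 − 21·(186/59))/4 = 56/59.
At d = 11: f̂ = (186/59)·(11) + (56/59)·(1) = 2102/59.

f̂ = 35.6271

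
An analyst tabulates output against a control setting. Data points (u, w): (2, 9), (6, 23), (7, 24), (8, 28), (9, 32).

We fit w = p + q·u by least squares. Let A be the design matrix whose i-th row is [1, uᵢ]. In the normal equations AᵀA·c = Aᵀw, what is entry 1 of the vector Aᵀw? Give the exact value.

Entry 1 ↔ basis 1, so (Aᵀw)_{1} = Σᵢ wᵢ = (1)·(9) + (1)·(23) + (1)·(24) + (1)·(28) + (1)·(32) = 116.

116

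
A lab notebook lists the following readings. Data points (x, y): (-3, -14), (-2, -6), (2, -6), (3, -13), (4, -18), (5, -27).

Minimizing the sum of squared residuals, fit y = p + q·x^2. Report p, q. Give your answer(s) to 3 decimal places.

p = -3.203, q = -0.967

Sums needed: Σ1 = 6, Σx^2 = 67, Σx^2·x^2 = 1075.
And Σy = -84, Σx^2·y = -1254.
So AᵀA·[p, q]ᵀ = Aᵀy: [[6, 67]; [67, 1075]]·[p, q]ᵀ = [-84, -1254]ᵀ.
Determinant 6·1075 − 67² = 1961.
p = ((-84)·1075 − 67·(-1254))/1961 = -6282/1961; q = (6·(-1254) − 67·(-84))/1961 = -1896/1961.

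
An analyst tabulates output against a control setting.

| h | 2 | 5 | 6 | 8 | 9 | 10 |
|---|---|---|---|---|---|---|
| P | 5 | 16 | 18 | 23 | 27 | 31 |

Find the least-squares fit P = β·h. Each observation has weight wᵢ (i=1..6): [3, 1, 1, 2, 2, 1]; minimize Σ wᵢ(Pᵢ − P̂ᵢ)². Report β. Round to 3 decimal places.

Setting ∂/∂β … = 0 gives: 463·β = 1382.
(Σwᵢ·h·h = 463, Σwᵢ·h·P = 1382.)
β = 1382/463 = 2.98488.

β = 2.985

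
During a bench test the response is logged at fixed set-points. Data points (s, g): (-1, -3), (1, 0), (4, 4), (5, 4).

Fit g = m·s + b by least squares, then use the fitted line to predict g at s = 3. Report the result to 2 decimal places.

Sums needed: Σs·s = 43, Σs = 9, Σ1 = 4.
Moment sums: Σs·g = 39, Σg = 5.
AᵀA·[m, b]ᵀ = Aᵀg becomes [[43, 9]; [9, 4]]·[m, b]ᵀ = [39, 5]ᵀ.
Eliminating b: 4·(row 1) − 9·(row 2) gives 91·m = 4·39 − 9·5 = 111, so m = 111/91.
Then b = (5 − 9·(111/91))/4 = -136/91.
At s = 3: ĝ = (111/91)·(3) + (-136/91)·(1) = 197/91.

ĝ = 2.16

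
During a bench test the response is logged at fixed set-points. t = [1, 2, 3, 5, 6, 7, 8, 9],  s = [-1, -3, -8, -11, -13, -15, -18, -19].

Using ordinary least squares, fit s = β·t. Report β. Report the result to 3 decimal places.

β = -2.171

Normal-equation sums: Σt·t = 269.
For Mᵀs: Σt·s = -584.
So MᵀM·[β]ᵀ = Mᵀs: [[269]]·[β]ᵀ = [-584]ᵀ.
β = (-584)/269 = -2.171.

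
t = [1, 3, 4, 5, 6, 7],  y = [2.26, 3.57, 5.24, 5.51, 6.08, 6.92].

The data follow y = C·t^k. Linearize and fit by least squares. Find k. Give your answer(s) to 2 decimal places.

With ln yᵢ as the transformed response and ln tᵢ as the regressor:
AᵀA = [[12.7160, 7.8320]; [7.8320, 6]], rhs = [13.4391, 9.1902]ᵀ  (here Σln t = 7.8320, Σ(ln t)² = 12.7160, Σln y = 9.1902, Σln t·ln y = 13.4391).
Solving (det = 14.9557): k = 0.57883, ln C = 0.77614.

k = 0.58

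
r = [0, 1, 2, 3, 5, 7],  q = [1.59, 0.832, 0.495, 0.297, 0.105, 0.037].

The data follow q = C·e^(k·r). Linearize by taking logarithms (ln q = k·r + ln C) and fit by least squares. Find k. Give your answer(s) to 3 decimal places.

With ln qᵢ as the transformed response and rᵢ as the regressor:
AᵀA = [[88.0000, 18.0000]; [18.0000, 6]], rhs = [-39.5792, -7.1880]ᵀ  (here Σr = 18.0000, Σ(r)² = 88.0000, Σln q = -7.1880, Σr·ln q = -39.5792).
Slope k = (n·Σr·ln q − Σr·Σln q)/(n·Σ(r)² − (Σr)²) = (6·-39.5792 − 18.0000·-7.1880)/204.0000 = -0.52986; ln C = (Σln q − k·Σr)/n = 0.39156.

k = -0.530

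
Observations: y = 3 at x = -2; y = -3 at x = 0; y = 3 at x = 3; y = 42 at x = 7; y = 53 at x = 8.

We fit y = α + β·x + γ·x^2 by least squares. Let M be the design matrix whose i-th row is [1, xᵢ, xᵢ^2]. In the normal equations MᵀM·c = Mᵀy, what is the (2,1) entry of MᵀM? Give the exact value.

16

Row 2 ↔ basis x, column 1 ↔ basis 1, so (MᵀM)_{2,1} = Σᵢ x = (-2)·(1) + (0)·(1) + (3)·(1) + (7)·(1) + (8)·(1) = 16.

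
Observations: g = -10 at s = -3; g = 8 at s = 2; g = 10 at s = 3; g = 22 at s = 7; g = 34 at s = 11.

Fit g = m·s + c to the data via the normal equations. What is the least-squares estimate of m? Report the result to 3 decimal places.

m = 3.107

Entries of MᵀM: Σs·s = 192, Σs = 20, Σ1 = 5.
Right-hand side: Σs·g = 604, Σg = 64.
Normal equations: [[192, 20]; [20, 5]]·[m, c]ᵀ = [604, 64]ᵀ.
Δ = 192·5 − 20² = 560.
m = (604·5 − 20·64)/560 = 87/28; c = (192·64 − 20·604)/560 = 13/35.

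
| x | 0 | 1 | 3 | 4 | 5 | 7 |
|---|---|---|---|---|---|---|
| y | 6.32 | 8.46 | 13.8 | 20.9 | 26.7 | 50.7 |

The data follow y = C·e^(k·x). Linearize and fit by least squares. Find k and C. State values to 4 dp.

Taking logs, ln y = k·x + ln C, so regress ln y on x.
Over the data: Σx = 20.0000, Σ(x)² = 100.0000, Σln y = 16.8541, Σx·ln y = 66.0732.
Normal system: [[100.0000, 20.0000]; [20.0000, 6]]·[k, ln C]ᵀ = [66.0732, 16.8541]ᵀ.
Slope k = (n·Σx·ln y − Σx·Σln y)/(n·Σ(x)² − (Σx)²) = (6·66.0732 − 20.0000·16.8541)/200.0000 = 0.29679; ln C = (Σln y − k·Σx)/n = 1.81972, so C = exp(1.81972) = 6.17015.

k = 0.2968, C = 6.1701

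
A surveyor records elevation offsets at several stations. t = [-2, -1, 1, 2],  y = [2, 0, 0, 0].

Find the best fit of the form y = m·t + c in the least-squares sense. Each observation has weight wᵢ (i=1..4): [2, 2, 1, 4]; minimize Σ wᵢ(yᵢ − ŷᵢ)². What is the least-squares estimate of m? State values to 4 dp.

m = -0.3590

MᵀWM·[m, c]ᵀ = MᵀWy reads: 27·m + 3·c = -8;  3·m + 9·c = 4.
(Σwᵢ·t·t = 27, Σwᵢ·t = 3, Σwᵢ·1 = 9, Σwᵢ·t·y = -8, Σwᵢ·y = 4.)
Eliminating c: 9·(row 1) − 3·(row 2) gives 234·m = 9·(-8) − 3·4 = -84, so m = -14/39.
Then c = (4 − 3·(-14/39))/9 = 22/39.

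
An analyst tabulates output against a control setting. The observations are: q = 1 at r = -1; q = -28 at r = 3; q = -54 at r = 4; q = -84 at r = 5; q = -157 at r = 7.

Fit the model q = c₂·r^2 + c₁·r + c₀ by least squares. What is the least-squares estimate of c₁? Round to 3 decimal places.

c₁ = -1.892

Compute the Gram sums: Σr^2·r^2 = 3364, Σr^2·r = 558, Σr^2 = 100, Σr·r = 100, Σr = 18, Σ1 = 5.
Right-hand side: Σr^2·q = -10908, Σr·q = -1820, Σq = -322.
XᵀX·[c₂, c₁, c₀]ᵀ = Xᵀq becomes [[3364, 558, 100]; [558, 100, 18]; [100, 18, 5]]·[c₂, c₁, c₀]ᵀ = [-10908, -1820, -322]ᵀ.
Solving the 3×3 system (Gaussian elimination) gives c₂ = -3004/1001, c₁ = -1894/1001, c₀ = 2434/1001.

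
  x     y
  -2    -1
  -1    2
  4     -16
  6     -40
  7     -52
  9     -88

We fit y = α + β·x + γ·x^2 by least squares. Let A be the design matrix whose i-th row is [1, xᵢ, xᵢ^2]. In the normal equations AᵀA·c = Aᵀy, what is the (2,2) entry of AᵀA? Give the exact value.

187

Row 2 ↔ basis x, column 2 ↔ basis x, so (AᵀA)_{2,2} = Σᵢ (x)·(x) = (-2)·(-2) + (-1)·(-1) + (4)·(4) + (6)·(6) + (7)·(7) + (9)·(9) = 187.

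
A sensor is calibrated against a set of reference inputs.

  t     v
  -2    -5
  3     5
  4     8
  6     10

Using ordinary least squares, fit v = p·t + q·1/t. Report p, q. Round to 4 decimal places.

p = 1.6101, q = 3.0859

Setting ∂/∂p … = 0 gives: 65·p + 4·q = 117;  4·p + (65/144)·q = 47/6.
(Σt·t = 65, Σt·1/t = 4, Σ1/t·1/t = 65/144, Σt·v = 117, Σ1/t·v = 47/6.)
Δ = 65·(65/144) − 4² = 1921/144.
p = (117·(65/144) − 4·(47/6))/(1921/144) = 3093/1921; q = (65·(47/6) − 4·117)/(1921/144) = 5928/1921.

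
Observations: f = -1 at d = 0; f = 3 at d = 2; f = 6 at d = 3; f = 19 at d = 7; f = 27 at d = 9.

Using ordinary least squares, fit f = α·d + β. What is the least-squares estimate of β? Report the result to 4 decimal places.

β = -2.4745

With design matrix A, AᵀA = [[143, 21]; [21, 5]] and Aᵀf = [400, 54]ᵀ.
det = 143·5 − 21² = 274.
α = (400·5 − 21·54)/274 = 433/137; β = (143·54 − 21·400)/274 = -339/137.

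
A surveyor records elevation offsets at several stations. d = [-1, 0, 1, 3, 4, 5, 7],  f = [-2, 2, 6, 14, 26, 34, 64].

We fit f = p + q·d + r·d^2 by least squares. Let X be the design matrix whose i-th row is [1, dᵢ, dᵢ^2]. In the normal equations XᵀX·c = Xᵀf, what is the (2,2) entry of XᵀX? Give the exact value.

Row 2 ↔ basis d, column 2 ↔ basis d, so (XᵀX)_{2,2} = Σᵢ (d)·(d) = (-1)·(-1) + (0)·(0) + (1)·(1) + (3)·(3) + (4)·(4) + (5)·(5) + (7)·(7) = 101.

101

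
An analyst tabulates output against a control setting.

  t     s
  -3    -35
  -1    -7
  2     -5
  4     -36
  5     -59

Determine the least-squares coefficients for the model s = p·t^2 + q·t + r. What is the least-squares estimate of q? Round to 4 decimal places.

q = 2.9340

With design matrix M, MᵀM = [[979, 169, 55]; [169, 55, 7]; [55, 7, 5]] and Mᵀs = [-2393, -337, -142]ᵀ.
Solving the 3×3 system (Gaussian elimination) gives p = -62117/21102, q = 61913/21102, r = -448/3517.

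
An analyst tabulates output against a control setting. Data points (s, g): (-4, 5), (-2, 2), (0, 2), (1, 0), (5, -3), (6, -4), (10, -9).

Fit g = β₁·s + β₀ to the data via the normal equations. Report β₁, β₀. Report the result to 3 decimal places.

Sums needed: Σs·s = 182, Σs = 16, Σ1 = 7.
For Mᵀg: Σs·g = -153, Σg = -7.
MᵀM·[β₁, β₀]ᵀ = Mᵀg becomes [[182, 16]; [16, 7]]·[β₁, β₀]ᵀ = [-153, -7]ᵀ.
Eliminating β₀: 7·(row 1) − 16·(row 2) gives 1018·β₁ = 7·(-153) − 16·(-7) = -959, so β₁ = -959/1018.
Then β₀ = ((-7) − 16·(-959/1018))/7 = 587/509.

β₁ = -0.942, β₀ = 1.153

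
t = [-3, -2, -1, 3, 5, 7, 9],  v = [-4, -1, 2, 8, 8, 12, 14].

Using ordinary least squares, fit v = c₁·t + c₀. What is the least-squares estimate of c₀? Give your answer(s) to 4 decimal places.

Entries of AᵀA: Σt·t = 178, Σt = 18, Σ1 = 7.
And Σt·v = 286, Σv = 39.
Normal equations: [[178, 18]; [18, 7]]·[c₁, c₀]ᵀ = [286, 39]ᵀ.
Determinant 178·7 − 18² = 922.
c₁ = (286·7 − 18·39)/922 = 650/461; c₀ = (178·39 − 18·286)/922 = 897/461.

c₀ = 1.9458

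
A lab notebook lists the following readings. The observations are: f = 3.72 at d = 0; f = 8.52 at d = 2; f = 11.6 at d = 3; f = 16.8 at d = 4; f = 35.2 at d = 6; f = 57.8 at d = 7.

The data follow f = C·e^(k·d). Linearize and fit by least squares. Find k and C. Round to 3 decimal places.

With ln fᵢ as the transformed response and dᵢ as the regressor:
Sums: Σd = 22.0000, Σ(d)² = 114.0000, Σln f = 16.3466, Σd·ln f = 72.6886.
Normal system: [[114.0000, 22.0000]; [22.0000, 6]]·[k, ln C]ᵀ = [72.6886, 16.3466]ᵀ.
Solving (det = 200.0000): k = 0.38254, ln C = 1.32180, so C = exp(1.32180) = 3.75015.

k = 0.383, C = 3.750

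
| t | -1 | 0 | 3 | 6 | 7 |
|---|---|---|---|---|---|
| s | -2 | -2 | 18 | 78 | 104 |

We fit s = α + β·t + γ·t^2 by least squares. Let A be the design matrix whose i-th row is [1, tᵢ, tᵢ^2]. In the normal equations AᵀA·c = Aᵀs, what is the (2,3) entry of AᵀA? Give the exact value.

Row 2 ↔ basis t, column 3 ↔ basis t^2, so (AᵀA)_{2,3} = Σᵢ (t)·(t^2) = (-1)·(1) + (0)·(0) + (3)·(9) + (6)·(36) + (7)·(49) = 585.

585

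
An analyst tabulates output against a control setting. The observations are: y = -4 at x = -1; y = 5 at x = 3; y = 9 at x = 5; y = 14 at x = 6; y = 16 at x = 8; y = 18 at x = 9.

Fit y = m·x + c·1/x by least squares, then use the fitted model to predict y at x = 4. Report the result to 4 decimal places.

ŷ = 8.3292

From the data, Σx·x = 216, Σx·1/x = 6, Σ1/x·1/x = 156409/129600.
And Σx·y = 438, Σ1/x·y = 69/5.
Normal equations: [[216, 6]; [6, 156409/129600]]·[m, c]ᵀ = [438, 69/5]ᵀ.
det = 216·(156409/129600) − 6² = 134809/600.
m = (438·(156409/129600) − 6·(69/5))/(134809/600) = 9629377/4853124; c = (216·(69/5) − 6·438)/(134809/600) = 211680/134809.
At x = 4: ŷ = (9629377/4853124)·(4) + (211680/134809)·(1/4) = 10105657/1213281.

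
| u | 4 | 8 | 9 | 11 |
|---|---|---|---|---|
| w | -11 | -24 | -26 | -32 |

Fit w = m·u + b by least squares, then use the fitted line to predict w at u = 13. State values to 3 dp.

Entries of XᵀX: Σu·u = 282, Σu = 32, Σ1 = 4.
For Xᵀw: Σu·w = -822, Σw = -93.
Normal equations: [[282, 32]; [32, 4]]·[m, b]ᵀ = [-822, -93]ᵀ.
Determinant 282·4 − 32² = 104.
m = ((-822)·4 − 32·(-93))/104 = -3; b = (282·(-93) − 32·(-822))/104 = 3/4.
At u = 13: ŵ = (-3)·(13) + (3/4)·(1) = -153/4.

ŵ = -38.250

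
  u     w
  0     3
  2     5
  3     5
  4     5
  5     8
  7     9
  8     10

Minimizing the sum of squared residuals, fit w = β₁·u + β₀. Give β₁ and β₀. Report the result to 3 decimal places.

Setting ∂/∂β₁ … = 0 gives: 167·β₁ + 29·β₀ = 228;  29·β₁ + 7·β₀ = 45.
(Σu·u = 167, Σu = 29, Σ1 = 7, Σu·w = 228, Σw = 45.)
Eliminating β₀: 7·(row 1) − 29·(row 2) gives 328·β₁ = 7·228 − 29·45 = 291, so β₁ = 291/328.
Then β₀ = (45 − 29·(291/328))/7 = 903/328.

β₁ = 0.887, β₀ = 2.753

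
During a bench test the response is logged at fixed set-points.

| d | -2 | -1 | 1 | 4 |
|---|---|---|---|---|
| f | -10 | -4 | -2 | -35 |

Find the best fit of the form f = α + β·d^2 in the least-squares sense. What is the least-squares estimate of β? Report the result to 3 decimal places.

β = -2.127

Entries of MᵀM: Σ1 = 4, Σd^2 = 22, Σd^2·d^2 = 274.
For Mᵀf: Σf = -51, Σd^2·f = -606.
So MᵀM·[α, β]ᵀ = Mᵀf: [[4, 22]; [22, 274]]·[α, β]ᵀ = [-51, -606]ᵀ.
Determinant 4·274 − 22² = 612.
α = ((-51)·274 − 22·(-606))/612 = -107/102; β = (4·(-606) − 22·(-51))/612 = -217/102.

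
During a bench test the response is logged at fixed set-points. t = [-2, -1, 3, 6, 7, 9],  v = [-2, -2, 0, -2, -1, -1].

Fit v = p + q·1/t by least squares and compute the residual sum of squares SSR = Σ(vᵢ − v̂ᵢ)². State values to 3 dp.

The normal equations are: 6·p + (-47/63)·q = -8;  (-47/63)·p + (11285/7938)·q = 152/63.
(Σ1 = 6, Σ1/t = -47/63, Σ1/t·1/t = 11285/7938, Σv = -8, Σ1/t·v = 152/63.)
Eliminating q: (11285/7938)·(row 1) − (-47/63)·(row 2) gives (31646/3969)·p = (11285/7938)·(-8) − (-47/63)·(152/63) = -5428/567, so p = -18998/15823.
Then q = ((152/63) − (-47/63)·(-18998/15823))/(11285/7938) = 16884/15823.
Residuals: -4206/15823, 4236/15823, 13370/15823, -15462/15823, 763/15823, 1299/15823; SSR = 28802/15823.

SSR = 1.820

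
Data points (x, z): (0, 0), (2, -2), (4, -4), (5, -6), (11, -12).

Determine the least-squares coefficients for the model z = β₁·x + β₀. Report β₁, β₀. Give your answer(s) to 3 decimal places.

β₁ = -1.104, β₀ = 0.058

From the data, Σx·x = 166, Σx = 22, Σ1 = 5.
Right-hand side: Σx·z = -182, Σz = -24.
Normal equations: [[166, 22]; [22, 5]]·[β₁, β₀]ᵀ = [-182, -24]ᵀ.
Δ = 166·5 − 22² = 346.
β₁ = ((-182)·5 − 22·(-24))/346 = -191/173; β₀ = (166·(-24) − 22·(-182))/346 = 10/173.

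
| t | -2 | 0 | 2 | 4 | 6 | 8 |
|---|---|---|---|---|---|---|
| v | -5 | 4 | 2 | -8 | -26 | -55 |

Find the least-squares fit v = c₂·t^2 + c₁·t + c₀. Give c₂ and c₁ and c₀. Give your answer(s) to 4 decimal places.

Forming AᵀA = [[5680, 792, 124]; [792, 124, 18]; [124, 18, 6]] and Aᵀv = [-4596, -614, -88]ᵀ gives AᵀA·[c₂, c₁, c₀]ᵀ = Aᵀv.
Solving the 3×3 system (Gaussian elimination) gives c₂ = -127/112, c₁ = 101/56, c₀ = 47/14.

c₂ = -1.1339, c₁ = 1.8036, c₀ = 3.3571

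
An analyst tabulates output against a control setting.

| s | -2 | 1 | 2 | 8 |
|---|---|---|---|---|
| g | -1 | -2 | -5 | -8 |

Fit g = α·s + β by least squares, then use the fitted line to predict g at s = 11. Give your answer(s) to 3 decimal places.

ĝ = -10.303

Entries of XᵀX: Σs·s = 73, Σs = 9, Σ1 = 4.
Right-hand side: Σs·g = -74, Σg = -16.
So XᵀX·[α, β]ᵀ = Xᵀg: [[73, 9]; [9, 4]]·[α, β]ᵀ = [-74, -16]ᵀ.
Eliminating β: 4·(row 1) − 9·(row 2) gives 211·α = 4·(-74) − 9·(-16) = -152, so α = -152/211.
Then β = ((-16) − 9·(-152/211))/4 = -502/211.
At s = 11: ĝ = (-152/211)·(11) + (-502/211)·(1) = -2174/211.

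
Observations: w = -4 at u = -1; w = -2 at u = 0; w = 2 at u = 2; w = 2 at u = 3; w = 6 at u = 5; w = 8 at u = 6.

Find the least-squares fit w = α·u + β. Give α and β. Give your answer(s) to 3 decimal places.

From the data, Σu·u = 75, Σu = 15, Σ1 = 6.
Moment sums: Σu·w = 92, Σw = 12.
Eliminating β: 6·(row 1) − 15·(row 2) gives 225·α = 6·92 − 15·12 = 372, so α = 124/75.
Then β = (12 − 15·(124/75))/6 = -32/15.

α = 1.653, β = -2.133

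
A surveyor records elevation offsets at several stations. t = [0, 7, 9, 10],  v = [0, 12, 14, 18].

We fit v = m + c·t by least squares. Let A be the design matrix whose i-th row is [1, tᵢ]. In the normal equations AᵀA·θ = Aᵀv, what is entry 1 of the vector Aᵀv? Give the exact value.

44

Entry 1 ↔ basis 1, so (Aᵀv)_{1} = Σᵢ vᵢ = (1)·(0) + (1)·(12) + (1)·(14) + (1)·(18) = 44.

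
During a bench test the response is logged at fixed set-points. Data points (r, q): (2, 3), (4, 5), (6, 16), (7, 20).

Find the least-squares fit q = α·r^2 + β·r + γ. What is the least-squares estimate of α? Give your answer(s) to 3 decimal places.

α = 0.660

Sums needed: Σr^2·r^2 = 3969, Σr^2·r = 631, Σr^2 = 105, Σr·r = 105, Σr = 19, Σ1 = 4.
Moment sums: Σr^2·q = 1648, Σr·q = 262, Σq = 44.
Inverting the 3×3 Gram matrix, [α, β, γ]ᵀ = [525/796, -1847/796, 937/199]ᵀ.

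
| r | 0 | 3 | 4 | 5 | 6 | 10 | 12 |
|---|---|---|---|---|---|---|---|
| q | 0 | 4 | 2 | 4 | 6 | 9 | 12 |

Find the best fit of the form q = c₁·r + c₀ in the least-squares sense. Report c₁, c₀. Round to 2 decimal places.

c₁ = 0.97, c₀ = -0.27

Sums needed: Σr·r = 330, Σr = 40, Σ1 = 7.
For Aᵀq: Σr·q = 310, Σq = 37.
AᵀA·[c₁, c₀]ᵀ = Aᵀq becomes [[330, 40]; [40, 7]]·[c₁, c₀]ᵀ = [310, 37]ᵀ.
Δ = 330·7 − 40² = 710.
c₁ = (310·7 − 40·37)/710 = 69/71; c₀ = (330·37 − 40·310)/710 = -19/71.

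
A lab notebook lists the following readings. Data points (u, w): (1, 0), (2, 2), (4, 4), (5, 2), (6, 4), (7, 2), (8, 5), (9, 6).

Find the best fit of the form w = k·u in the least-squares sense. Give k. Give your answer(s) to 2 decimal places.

k = 0.59

Normal-equation sums: Σu·u = 276.
Right-hand side: Σu·w = 162.
AᵀA·[k]ᵀ = Aᵀw becomes [[276]]·[k]ᵀ = [162]ᵀ.
k = 162/276 = 0.586957.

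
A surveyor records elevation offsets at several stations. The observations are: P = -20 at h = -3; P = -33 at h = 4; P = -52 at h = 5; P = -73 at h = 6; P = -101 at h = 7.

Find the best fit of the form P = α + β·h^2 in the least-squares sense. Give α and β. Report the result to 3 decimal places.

The normal system AᵀA·[α, β]ᵀ = AᵀP is [[5, 135]; [135, 4659]]·[α, β]ᵀ = [-279, -9585]ᵀ.
Determinant 5·4659 − 135² = 5070.
α = ((-279)·4659 − 135·(-9585))/5070 = -981/845; β = (5·(-9585) − 135·(-279))/5070 = -342/169.

α = -1.161, β = -2.024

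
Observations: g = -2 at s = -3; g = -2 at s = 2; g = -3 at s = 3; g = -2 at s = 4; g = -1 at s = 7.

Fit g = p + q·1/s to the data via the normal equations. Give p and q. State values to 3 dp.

p = -1.914, q = -0.481

The normal system MᵀM·[p, q]ᵀ = Mᵀg is [[5, 25/28]; [25/28, 3917/7056]]·[p, q]ᵀ = [-10, -83/42]ᵀ.
det = 5·(3917/7056) − (25/28)² = 1745/882.
p = ((-10)·(3917/7056) − (25/28)·(-83/42))/(1745/882) = -668/349; q = (5·(-83/42) − (25/28)·(-10))/(1745/882) = -168/349.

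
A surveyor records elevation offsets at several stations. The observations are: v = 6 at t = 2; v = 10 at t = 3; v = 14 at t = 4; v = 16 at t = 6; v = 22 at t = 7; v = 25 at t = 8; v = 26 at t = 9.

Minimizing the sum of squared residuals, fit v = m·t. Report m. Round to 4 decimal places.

m = 3.0193

From the data, Σt·t = 259.
For Xᵀv: Σt·v = 782.
So XᵀX·[m]ᵀ = Xᵀv: [[259]]·[m]ᵀ = [782]ᵀ.
m = 782/259 = 3.01931.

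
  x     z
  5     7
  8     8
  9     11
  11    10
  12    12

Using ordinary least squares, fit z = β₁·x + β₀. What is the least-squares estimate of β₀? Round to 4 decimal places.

The normal system MᵀM·[β₁, β₀]ᵀ = Mᵀz is [[435, 45]; [45, 5]]·[β₁, β₀]ᵀ = [452, 48]ᵀ.
Δ = 435·5 − 45² = 150.
β₁ = (452·5 − 45·48)/150 = 2/3; β₀ = (435·48 − 45·452)/150 = 18/5.

β₀ = 3.6000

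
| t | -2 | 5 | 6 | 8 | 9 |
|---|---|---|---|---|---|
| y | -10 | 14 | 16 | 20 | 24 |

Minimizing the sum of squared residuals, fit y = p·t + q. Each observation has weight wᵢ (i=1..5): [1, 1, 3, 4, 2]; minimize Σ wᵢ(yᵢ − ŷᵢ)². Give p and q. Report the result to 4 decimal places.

p = 2.9793, q = -2.8665

From the data, Σwᵢ·t·t = 555, Σwᵢ·t = 71, Σwᵢ·1 = 11.
Moment sums: Σwᵢ·t·y = 1450, Σwᵢ·y = 180.
Eliminating q: 11·(row 1) − 71·(row 2) gives 1064·p = 11·1450 − 71·180 = 3170, so p = 1585/532.
Then q = (180 − 71·(1585/532))/11 = -1525/532.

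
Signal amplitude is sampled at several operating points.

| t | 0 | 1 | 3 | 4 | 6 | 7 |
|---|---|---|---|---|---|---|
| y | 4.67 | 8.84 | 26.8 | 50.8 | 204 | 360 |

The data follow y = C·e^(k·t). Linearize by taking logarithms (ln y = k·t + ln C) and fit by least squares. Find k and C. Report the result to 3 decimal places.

Taking logs, ln y = k·t + ln C, so regress ln y on t.
Over the data: Σt = 21.0000, Σ(t)² = 111.0000, Σln y = 22.1410, Σt·ln y = 100.8675.
Normal system: [[111.0000, 21.0000]; [21.0000, 6]]·[k, ln C]ᵀ = [100.8675, 22.1410]ᵀ.
Slope k = (n·Σt·ln y − Σt·Σln y)/(n·Σ(t)² − (Σt)²) = (6·100.8675 − 21.0000·22.1410)/225.0000 = 0.62331; ln C = (Σln y − k·Σt)/n = 1.50858, so C = exp(1.50858) = 4.52029.

k = 0.623, C = 4.520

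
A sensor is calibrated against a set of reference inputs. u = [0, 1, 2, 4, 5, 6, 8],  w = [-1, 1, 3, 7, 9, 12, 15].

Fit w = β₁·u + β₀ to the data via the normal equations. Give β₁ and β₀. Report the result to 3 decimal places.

β₁ = 2.046, β₀ = -1.029

Setting ∂/∂β₁ … = 0 gives: 146·β₁ + 26·β₀ = 272;  26·β₁ + 7·β₀ = 46.
Δ = 146·7 − 26² = 346.
β₁ = (272·7 − 26·46)/346 = 354/173; β₀ = (146·46 − 26·272)/346 = -178/173.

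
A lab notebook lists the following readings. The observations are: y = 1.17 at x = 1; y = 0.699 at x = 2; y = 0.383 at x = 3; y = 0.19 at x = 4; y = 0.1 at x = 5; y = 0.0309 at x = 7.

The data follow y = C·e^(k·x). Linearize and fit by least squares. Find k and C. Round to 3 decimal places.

Linearized form: ln y = k·x + ln C. From the 6 transformed points,
Σx = 22.0000, Σ(x)² = 104.0000, Σln y = -8.6011, Σx·ln y = -45.9332.
Normal system: [[104.0000, 22.0000]; [22.0000, 6]]·[k, ln C]ᵀ = [-45.9332, -8.6011]ᵀ.
Slope k = (n·Σx·ln y − Σx·Σln y)/(n·Σ(x)² − (Σx)²) = (6·-45.9332 − 22.0000·-8.6011)/140.0000 = -0.61696; ln C = (Σln y − k·Σx)/n = 0.82866, so C = exp(0.82866) = 2.29025.

k = -0.617, C = 2.290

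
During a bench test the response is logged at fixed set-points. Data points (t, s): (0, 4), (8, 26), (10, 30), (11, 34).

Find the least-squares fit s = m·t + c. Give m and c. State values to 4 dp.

The normal system AᵀA·[m, c]ᵀ = Aᵀs is [[285, 29]; [29, 4]]·[m, c]ᵀ = [882, 94]ᵀ.
det = 285·4 − 29² = 299.
m = (882·4 − 29·94)/299 = 802/299; c = (285·94 − 29·882)/299 = 1212/299.

m = 2.6823, c = 4.0535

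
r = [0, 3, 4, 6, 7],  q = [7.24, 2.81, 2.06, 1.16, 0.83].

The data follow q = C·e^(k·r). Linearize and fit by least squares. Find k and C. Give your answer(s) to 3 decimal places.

k = -0.307, C = 7.157

With ln qᵢ as the transformed response and rᵢ as the regressor:
AᵀA = [[110.0000, 20.0000]; [20.0000, 5]], rhs = [5.5766, 3.6976]ᵀ  (here Σr = 20.0000, Σ(r)² = 110.0000, Σln q = 3.6976, Σr·ln q = 5.5766).
Δ = 110.0000·5 − (20.0000)² = 150.0000; k = (5.5766·5 − 20.0000·3.6976)/150.0000 = -0.30713, ln C = (110.0000·3.6976 − 20.0000·5.5766)/150.0000 = 1.96803, so C = exp(1.96803) = 7.15656.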